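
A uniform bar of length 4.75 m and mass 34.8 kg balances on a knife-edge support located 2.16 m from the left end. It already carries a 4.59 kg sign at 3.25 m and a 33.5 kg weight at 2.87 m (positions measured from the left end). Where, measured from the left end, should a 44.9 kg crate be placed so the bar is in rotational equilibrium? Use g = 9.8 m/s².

Taking torques about the knife-edge support (at 2.16 m from the left end):
Beam weight: 34.8 × 9.8 = 341 N down at 2.375 m → arm 0.215 m, τ = 341 × 0.215 = 73.31 N·m clockwise.
Sign: 4.59 × 9.8 = 44.98 N down at 3.25 m → arm 1.09 m, τ = 44.98 × 1.09 = 49.03 N·m clockwise.
Weight: 33.5 × 9.8 = 328.3 N down at 2.87 m → arm 0.71 m, τ = 328.3 × 0.71 = 233.1 N·m clockwise.
Net moment of existing loads = 355.4 N·m clockwise.
The crate weighs 44.9 × 9.8 = 440 N and must supply an equal counterclockwise moment, so its lever arm about the knife-edge support is 355.4 / 440 = 0.808 m.
That puts it at 2.16 − 0.808 = 1.35 m from the left end.

x ≈ 1.35 m from the left end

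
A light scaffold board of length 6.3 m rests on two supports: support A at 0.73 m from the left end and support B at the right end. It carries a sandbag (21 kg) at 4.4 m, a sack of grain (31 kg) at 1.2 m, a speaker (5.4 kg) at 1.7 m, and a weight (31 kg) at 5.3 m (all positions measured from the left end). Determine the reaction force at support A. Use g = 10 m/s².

R_A ≈ 456 N

Sum moments about support B (its reaction then has zero moment arm).
Sandbag: 21 × 10 = 210 N down at 4.4 m → arm 1.9 m, τ = 210 × 1.9 = 399 N·m counterclockwise.
Sack of grain: 31 × 10 = 310 N down at 1.2 m → arm 5.1 m, τ = 310 × 5.1 = 1581 N·m counterclockwise.
Speaker: 5.4 × 10 = 54 N down at 1.7 m → arm 4.6 m, τ = 54 × 4.6 = 248.4 N·m counterclockwise.
Weight: 31 × 10 = 310 N down at 5.3 m → arm 1 m, τ = 310 × 1 = 310 N·m counterclockwise.
Net load moment about support B = 2538 N·m counterclockwise.
Reaction R at support A is upward at 0.73 m, arm 5.57 m → moment R × 5.57 clockwise.
Balancing moments: R × 5.57 = 2538, giving R = 456 N.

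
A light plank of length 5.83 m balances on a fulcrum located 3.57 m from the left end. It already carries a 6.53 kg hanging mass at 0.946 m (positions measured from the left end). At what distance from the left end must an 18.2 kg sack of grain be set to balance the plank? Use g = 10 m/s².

Sum moments about the fulcrum (at 3.57 m from the left end) (the support reaction has zero arm there).
Hanging mass: 6.53 × 10 = 65.3 N down at 0.946 m → arm 2.624 m, τ = 65.3 × 2.624 = 171.3 N·m counterclockwise.
Net moment of existing loads = 171.3 N·m counterclockwise.
The sack of grain weighs 18.2 × 10 = 182 N and must supply an equal clockwise moment, so its lever arm about the fulcrum is 171.3 / 182 = 0.941 m.
That puts it at 3.57 + 0.941 = 4.51 m from the left end.

x ≈ 4.51 m from the left end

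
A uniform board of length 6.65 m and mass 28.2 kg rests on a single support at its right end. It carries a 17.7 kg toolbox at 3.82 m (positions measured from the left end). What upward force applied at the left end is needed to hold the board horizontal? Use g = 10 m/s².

Take moments about the right end.
Beam weight: 28.2 × 10 = 282 N down at 3.325 m → arm 3.325 m, τ = 282 × 3.325 = 937.7 N·m counterclockwise.
Toolbox: 17.7 × 10 = 177 N down at 3.82 m → arm 2.83 m, τ = 177 × 2.83 = 500.9 N·m counterclockwise.
Net moment of the loads = 1439 N·m counterclockwise.
The upward force F acts at the left end, arm 6.65 m, giving F × 6.65 clockwise.
Στ = 0 ⇒ F × 6.65 = 1439 ⇒ F = 1439 / 6.65 = 216 N.

F ≈ 216 N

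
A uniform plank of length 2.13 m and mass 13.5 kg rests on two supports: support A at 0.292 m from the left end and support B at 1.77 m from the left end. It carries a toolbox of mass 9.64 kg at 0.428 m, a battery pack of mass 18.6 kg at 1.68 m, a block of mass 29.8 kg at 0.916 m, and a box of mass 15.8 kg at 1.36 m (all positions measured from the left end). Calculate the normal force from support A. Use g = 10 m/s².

R_A ≈ 379 N

Take moments about support B.
Beam weight: 13.5 × 10 = 135 N down at 1.065 m → arm 0.705 m, τ = 135 × 0.705 = 95.17 N·m counterclockwise.
Toolbox: 9.64 × 10 = 96.4 N down at 0.428 m → arm 1.342 m, τ = 96.4 × 1.342 = 129.4 N·m counterclockwise.
Battery pack: 18.6 × 10 = 186 N down at 1.68 m → arm 0.09 m, τ = 186 × 0.09 = 16.74 N·m counterclockwise.
Block: 29.8 × 10 = 298 N down at 0.916 m → arm 0.854 m, τ = 298 × 0.854 = 254.5 N·m counterclockwise.
Box: 15.8 × 10 = 158 N down at 1.36 m → arm 0.41 m, τ = 158 × 0.41 = 64.78 N·m counterclockwise.
Net load moment about support B = 560.6 N·m counterclockwise.
Reaction R at support A is upward at 0.292 m, arm 1.478 m → moment R × 1.478 clockwise.
Balancing moments: R × 1.478 = 560.6, giving R = 379 N.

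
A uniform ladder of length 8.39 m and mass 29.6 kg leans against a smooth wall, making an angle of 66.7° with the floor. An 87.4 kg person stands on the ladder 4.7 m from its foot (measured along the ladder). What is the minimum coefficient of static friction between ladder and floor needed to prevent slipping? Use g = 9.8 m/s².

μ_min ≈ 0.235

About the foot of the ladder:
Ladder weight 29.6×9.8 = 290.1 N acts at 4.195 m along the ladder; its horizontal arm is 4.195·cos66.7° = 1.659 m → τ = 481.3 N·m clockwise.
Person: 87.4×9.8 = 856.5 N at 4.7 m → arm 1.859 m → τ = 1592 N·m clockwise.
Wall normal N acts horizontally at the top; its moment arm is the height L sinθ = 8.39·sin66.7° = 7.706 m, counterclockwise.
For rotational equilibrium, N × 7.706 = 2073, so N = 269 N.
ΣFx = 0 ⇒ f = N_wall = 269 N. ΣFy = 0 ⇒ N_floor = 1147 N.
μ_min = f / N_floor = 269 / 1147 = 0.235.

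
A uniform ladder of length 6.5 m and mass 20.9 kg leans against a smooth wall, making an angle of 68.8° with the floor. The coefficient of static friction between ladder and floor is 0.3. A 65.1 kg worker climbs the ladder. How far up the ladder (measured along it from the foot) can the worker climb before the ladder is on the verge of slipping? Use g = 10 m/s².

Taking torques about the foot of the ladder:
Ladder weight 20.9×10 = 209 N acts at 3.25 m along the ladder; its horizontal arm is 3.25·cos68.8° = 1.175 m → τ = 245.6 N·m clockwise.
Worker weight 65.1×10 = 651 N at distance d → arm d·cos68.8° → τ = 651·d·0.3616 clockwise.
Wall normal N at the top has arm L sinθ = 6.06 m counterclockwise, so Στ = 0 gives N·6.06 = 245.6 + 235.4·d.
ΣFy = 0 ⇒ N_floor = 860 N, so the maximum friction is μ_s·N_floor = 0.3×860 = 258 N. ΣFx = 0 ⇒ N_wall = f, so at the slipping point N = 258 N.
Substituting: 258×6.06 = 245.6 + 235.4·d ⇒ d = (1563 − 245.6) / 235.4 = 5.6 m.

d ≈ 5.6 m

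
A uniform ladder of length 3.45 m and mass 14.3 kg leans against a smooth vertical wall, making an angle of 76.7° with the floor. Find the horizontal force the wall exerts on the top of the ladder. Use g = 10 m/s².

Taking torques about the foot of the ladder:
Ladder weight 14.3×10 = 143 N acts at 1.725 m along the ladder; its horizontal arm is 1.725·cos76.7° = 0.3968 m → τ = 56.74 N·m clockwise.
Wall normal N acts horizontally at the top; its moment arm is the height L sinθ = 3.45·sin76.7° = 3.357 m, counterclockwise.
Στ = 0 ⇒ N × 3.357 = 56.74 ⇒ N = 16.9 N.

N_wall ≈ 16.9 N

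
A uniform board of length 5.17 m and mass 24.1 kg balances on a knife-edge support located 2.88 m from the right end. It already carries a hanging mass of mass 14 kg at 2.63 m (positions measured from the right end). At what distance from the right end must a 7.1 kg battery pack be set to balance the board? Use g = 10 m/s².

Take moments about the knife-edge support (at 2.88 m from the right end).
Beam weight: 24.1 × 10 = 241 N down at 2.585 m → arm 0.295 m, τ = 241 × 0.295 = 71.09 N·m clockwise.
Hanging mass: 14 × 10 = 140 N down at 2.63 m → arm 0.25 m, τ = 140 × 0.25 = 35 N·m clockwise.
Net moment of existing loads = 106.1 N·m clockwise.
The battery pack weighs 7.1 × 10 = 71 N and must supply an equal counterclockwise moment, so its lever arm about the knife-edge support is 106.1 / 71 = 1.49 m.
That puts it at 2.88 + 1.49 = 4.37 m from the right end.

x ≈ 4.37 m from the right end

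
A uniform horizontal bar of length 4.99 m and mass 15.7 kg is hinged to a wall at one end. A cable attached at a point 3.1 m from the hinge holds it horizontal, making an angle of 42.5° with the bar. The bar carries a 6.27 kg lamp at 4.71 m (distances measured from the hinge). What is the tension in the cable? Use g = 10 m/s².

Choose the hinge as the axis so the unknown hinge reaction has zero arm there.
Beam weight: 15.7 × 10 = 157 N down at 2.495 m → arm 2.495 m, τ = 157 × 2.495 = 391.7 N·m clockwise.
Lamp: 6.27 × 10 = 62.7 N down at 4.71 m → arm 4.71 m, τ = 62.7 × 4.71 = 295.3 N·m clockwise.
Total clockwise load moment = 687 N·m.
The cable tension T acts at 3.1 m; only its component perpendicular to the bar, T sinθ, produces torque. sin 42.5° = 0.6756.
Στ = 0 ⇒ T × 3.1 × 0.6756 = 687 ⇒ T = 687 / 2.094 = 328 N.

T ≈ 328 N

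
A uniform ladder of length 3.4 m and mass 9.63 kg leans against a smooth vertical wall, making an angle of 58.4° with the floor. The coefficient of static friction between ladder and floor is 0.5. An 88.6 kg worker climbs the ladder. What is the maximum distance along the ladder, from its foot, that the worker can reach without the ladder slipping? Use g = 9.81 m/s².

Sum moments about the foot of the ladder (the floor normal and friction both act there and drop out).
Ladder weight 9.63×9.81 = 94.47 N acts at 1.7 m along the ladder; its horizontal arm is 1.7·cos58.4° = 0.8908 m → τ = 84.15 N·m clockwise.
Worker weight 88.6×9.81 = 869.2 N at distance d → arm d·cos58.4° → τ = 869.2·d·0.524 clockwise.
Wall normal N at the top has arm L sinθ = 2.896 m counterclockwise, so Στ = 0 gives N·2.896 = 84.15 + 455.5·d.
ΣFy = 0 ⇒ N_floor = 963.7 N, so the maximum friction is μ_s·N_floor = 0.5×963.7 = 481.9 N. ΣFx = 0 ⇒ N_wall = f, so at the slipping point N = 481.9 N.
Substituting: 481.9×2.896 = 84.15 + 455.5·d ⇒ d = (1396 − 84.15) / 455.5 = 2.88 m.

d ≈ 2.88 m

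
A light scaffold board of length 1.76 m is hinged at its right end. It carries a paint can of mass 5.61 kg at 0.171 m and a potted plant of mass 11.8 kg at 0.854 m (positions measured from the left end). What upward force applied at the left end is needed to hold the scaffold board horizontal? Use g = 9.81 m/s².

Choose the right end as the axis so the unknown pivot reaction has zero arm there.
Paint can: 5.61 × 9.81 = 55.03 N down at 0.171 m → arm 1.589 m, τ = 55.03 × 1.589 = 87.44 N·m counterclockwise.
Potted plant: 11.8 × 9.81 = 115.8 N down at 0.854 m → arm 0.906 m, τ = 115.8 × 0.906 = 104.9 N·m counterclockwise.
Net moment of the loads = 192.3 N·m counterclockwise.
The upward force F acts at the left end, arm 1.76 m, giving F × 1.76 clockwise.
For rotational equilibrium, F × 1.76 = 192.3, so F = 192.3 / 1.76 = 109 N.

F ≈ 109 N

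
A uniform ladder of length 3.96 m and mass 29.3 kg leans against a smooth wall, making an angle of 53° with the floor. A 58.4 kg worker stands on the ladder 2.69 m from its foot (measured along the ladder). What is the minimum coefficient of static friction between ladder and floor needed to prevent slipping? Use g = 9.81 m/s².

Choose the foot of the ladder as the axis so the floor normal and friction both act there and drop out.
Ladder weight 29.3×9.81 = 287.4 N acts at 1.98 m along the ladder; its horizontal arm is 1.98·cos53° = 1.192 m → τ = 342.6 N·m clockwise.
Worker: 58.4×9.81 = 572.9 N at 2.69 m → arm 1.619 m → τ = 927.5 N·m clockwise.
Wall normal N acts horizontally at the top; its moment arm is the height L sinθ = 3.96·sin53° = 3.163 m, counterclockwise.
Balancing moments: N × 3.163 = 1270, giving N = 401.5 N.
ΣFx = 0 ⇒ f = N_wall = 401.5 N. ΣFy = 0 ⇒ N_floor = 860.3 N.
μ_min = f / N_floor = 401.5 / 860.3 = 0.467.

μ_min ≈ 0.467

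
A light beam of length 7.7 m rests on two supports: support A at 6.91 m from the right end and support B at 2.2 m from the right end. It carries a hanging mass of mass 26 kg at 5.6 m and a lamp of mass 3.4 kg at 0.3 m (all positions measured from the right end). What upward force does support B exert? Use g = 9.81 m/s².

R_B ≈ 118 N

About support A:
Hanging mass: 26 × 9.81 = 255.1 N down at 5.6 m → arm 1.31 m, τ = 255.1 × 1.31 = 334.2 N·m clockwise.
Lamp: 3.4 × 9.81 = 33.35 N down at 0.3 m → arm 6.61 m, τ = 33.35 × 6.61 = 220.4 N·m clockwise.
Net load moment about support A = 554.6 N·m clockwise.
Reaction R at support B is upward at 2.2 m, arm 4.71 m → moment R × 4.71 counterclockwise.
For rotational equilibrium, R × 4.71 = 554.6, so R = 118 N.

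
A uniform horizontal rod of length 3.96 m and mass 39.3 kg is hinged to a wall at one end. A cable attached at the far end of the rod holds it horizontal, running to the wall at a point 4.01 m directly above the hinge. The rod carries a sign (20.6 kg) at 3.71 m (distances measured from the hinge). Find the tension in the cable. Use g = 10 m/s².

Take moments about the hinge.
Beam weight: 39.3 × 10 = 393 N down at 1.98 m → arm 1.98 m, τ = 393 × 1.98 = 778.1 N·m clockwise.
Sign: 20.6 × 10 = 206 N down at 3.71 m → arm 3.71 m, τ = 206 × 3.71 = 764.3 N·m clockwise.
Total clockwise load moment = 1542 N·m.
The cable tension T acts at 3.96 m; only its component perpendicular to the rod, T sinθ, produces torque. sinθ = h/√(h²+d²) = 4.01/√(4.01²+3.96²) = 0.7115.
Στ = 0 ⇒ T × 3.96 × 0.7115 = 1542 ⇒ T = 1542 / 2.818 = 547 N.

T ≈ 547 N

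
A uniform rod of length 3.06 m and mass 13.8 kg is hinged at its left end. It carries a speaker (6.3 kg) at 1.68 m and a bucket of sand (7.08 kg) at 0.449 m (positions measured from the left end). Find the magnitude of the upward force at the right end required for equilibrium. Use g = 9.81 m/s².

F ≈ 112 N

Sum moments about the left end (the unknown pivot reaction has zero arm there).
Beam weight: 13.8 × 9.81 = 135.4 N down at 1.53 m → arm 1.53 m, τ = 135.4 × 1.53 = 207.2 N·m clockwise.
Speaker: 6.3 × 9.81 = 61.8 N down at 1.68 m → arm 1.68 m, τ = 61.8 × 1.68 = 103.8 N·m clockwise.
Bucket of sand: 7.08 × 9.81 = 69.45 N down at 0.449 m → arm 0.449 m, τ = 69.45 × 0.449 = 31.18 N·m clockwise.
Net moment of the loads = 342.2 N·m clockwise.
The upward force F acts at the right end, arm 3.06 m, giving F × 3.06 counterclockwise.
Στ = 0 ⇒ F × 3.06 = 342.2 ⇒ F = 342.2 / 3.06 = 112 N.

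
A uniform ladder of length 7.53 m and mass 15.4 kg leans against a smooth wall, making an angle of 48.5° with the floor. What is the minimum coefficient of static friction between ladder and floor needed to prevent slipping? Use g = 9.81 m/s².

Take moments about the foot of the ladder.
Ladder weight 15.4×9.81 = 151.1 N acts at 3.765 m along the ladder; its horizontal arm is 3.765·cos48.5° = 2.495 m → τ = 377 N·m clockwise.
Wall normal N acts horizontally at the top; its moment arm is the height L sinθ = 7.53·sin48.5° = 5.64 m, counterclockwise.
Setting net torque to zero: N × 5.64 = 377 → N = 66.84 N.
ΣFx = 0 ⇒ f = N_wall = 66.84 N. ΣFy = 0 ⇒ N_floor = 151.1 N.
μ_min = f / N_floor = 66.84 / 151.1 = 0.442.

μ_min ≈ 0.442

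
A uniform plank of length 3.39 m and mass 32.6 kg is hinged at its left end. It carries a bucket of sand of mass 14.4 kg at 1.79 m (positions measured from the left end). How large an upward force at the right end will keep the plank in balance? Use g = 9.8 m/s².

Choose the left end as the axis so the unknown pivot reaction has zero arm there.
Beam weight: 32.6 × 9.8 = 319.5 N down at 1.695 m → arm 1.695 m, τ = 319.5 × 1.695 = 541.6 N·m clockwise.
Bucket of sand: 14.4 × 9.8 = 141.1 N down at 1.79 m → arm 1.79 m, τ = 141.1 × 1.79 = 252.6 N·m clockwise.
Net moment of the loads = 794.2 N·m clockwise.
The upward force F acts at the right end, arm 3.39 m, giving F × 3.39 counterclockwise.
Setting net torque to zero: F × 3.39 = 794.2 → F = 794.2 / 3.39 = 234 N.

F ≈ 234 N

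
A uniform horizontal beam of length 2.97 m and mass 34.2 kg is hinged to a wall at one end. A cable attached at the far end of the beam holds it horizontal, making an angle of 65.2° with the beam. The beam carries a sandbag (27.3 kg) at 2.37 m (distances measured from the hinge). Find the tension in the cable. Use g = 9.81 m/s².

Choose the hinge as the axis so the unknown hinge reaction has zero arm there.
Beam weight: 34.2 × 9.81 = 335.5 N down at 1.485 m → arm 1.485 m, τ = 335.5 × 1.485 = 498.2 N·m clockwise.
Sandbag: 27.3 × 9.81 = 267.8 N down at 2.37 m → arm 2.37 m, τ = 267.8 × 2.37 = 634.7 N·m clockwise.
Total clockwise load moment = 1133 N·m.
The cable tension T acts at 2.97 m; only its component perpendicular to the beam, T sinθ, produces torque. sin 65.2° = 0.9078.
For rotational equilibrium, T × 2.97 × 0.9078 = 1133, so T = 1133 / 2.696 = 420 N.

T ≈ 420 N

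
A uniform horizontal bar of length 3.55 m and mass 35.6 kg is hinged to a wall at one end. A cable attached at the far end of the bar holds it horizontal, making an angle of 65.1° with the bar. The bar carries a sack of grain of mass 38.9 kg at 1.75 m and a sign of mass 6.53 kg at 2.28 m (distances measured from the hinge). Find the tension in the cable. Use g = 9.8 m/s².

Take moments about the hinge.
Beam weight: 35.6 × 9.8 = 348.9 N down at 1.775 m → arm 1.775 m, τ = 348.9 × 1.775 = 619.3 N·m clockwise.
Sack of grain: 38.9 × 9.8 = 381.2 N down at 1.75 m → arm 1.75 m, τ = 381.2 × 1.75 = 667.1 N·m clockwise.
Sign: 6.53 × 9.8 = 63.99 N down at 2.28 m → arm 2.28 m, τ = 63.99 × 2.28 = 145.9 N·m clockwise.
Total clockwise load moment = 1432 N·m.
The cable tension T acts at 3.55 m; only its component perpendicular to the bar, T sinθ, produces torque. sin 65.1° = 0.907.
Setting net torque to zero: T × 3.55 × 0.907 = 1432 → T = 1432 / 3.22 = 445 N.

T ≈ 445 N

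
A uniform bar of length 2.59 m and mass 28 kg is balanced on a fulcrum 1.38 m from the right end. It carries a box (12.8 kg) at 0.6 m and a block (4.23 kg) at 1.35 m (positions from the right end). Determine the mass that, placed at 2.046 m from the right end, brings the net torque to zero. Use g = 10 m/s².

m ≈ 18.8 kg

Choose the fulcrum (at 1.38 m from the right end) as the axis so the support reaction has zero arm there.
Beam weight: 28 × 10 = 280 N down at 1.295 m → arm 0.085 m, τ = 280 × 0.085 = 23.8 N·m clockwise.
Box: 12.8 × 10 = 128 N down at 0.6 m → arm 0.78 m, τ = 128 × 0.78 = 99.84 N·m clockwise.
Block: 4.23 × 10 = 42.3 N down at 1.35 m → arm 0.03 m, τ = 42.3 × 0.03 = 1.269 N·m clockwise.
Net moment of known loads = 124.9 N·m clockwise.
An unknown mass m at 2.046 m has arm 0.666 m; its moment is m·g·0.666 counterclockwise.
Στ = 0 ⇒ m × 10 × 0.666 = 124.9 ⇒ m = 124.9 / (10 × 0.666) = 18.8 kg.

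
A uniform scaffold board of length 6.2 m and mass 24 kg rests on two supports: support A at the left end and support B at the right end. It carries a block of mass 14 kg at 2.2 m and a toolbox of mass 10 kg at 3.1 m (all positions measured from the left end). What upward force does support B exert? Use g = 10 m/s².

Choose support A as the axis so its reaction then has zero moment arm.
Beam weight: 24 × 10 = 240 N down at 3.1 m → arm 3.1 m, τ = 240 × 3.1 = 744 N·m clockwise.
Block: 14 × 10 = 140 N down at 2.2 m → arm 2.2 m, τ = 140 × 2.2 = 308 N·m clockwise.
Toolbox: 10 × 10 = 100 N down at 3.1 m → arm 3.1 m, τ = 100 × 3.1 = 310 N·m clockwise.
Net load moment about support A = 1362 N·m clockwise.
Reaction R at support B is upward at 6.2 m, arm 6.2 m → moment R × 6.2 counterclockwise.
Setting net torque to zero: R × 6.2 = 1362 → R = 220 N.

R_B ≈ 220 N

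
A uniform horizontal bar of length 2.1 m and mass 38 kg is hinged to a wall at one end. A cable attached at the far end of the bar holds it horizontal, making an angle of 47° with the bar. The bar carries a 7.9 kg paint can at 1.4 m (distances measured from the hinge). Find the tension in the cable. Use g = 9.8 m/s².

T ≈ 325 N

Choose the hinge as the axis so the unknown hinge reaction has zero arm there.
Beam weight: 38 × 9.8 = 372.4 N down at 1.05 m → arm 1.05 m, τ = 372.4 × 1.05 = 391 N·m clockwise.
Paint can: 7.9 × 9.8 = 77.42 N down at 1.4 m → arm 1.4 m, τ = 77.42 × 1.4 = 108.4 N·m clockwise.
Total clockwise load moment = 499.4 N·m.
The cable tension T acts at 2.1 m; only its component perpendicular to the bar, T sinθ, produces torque. sin 47° = 0.7314.
Setting net torque to zero: T × 2.1 × 0.7314 = 499.4 → T = 499.4 / 1.536 = 325 N.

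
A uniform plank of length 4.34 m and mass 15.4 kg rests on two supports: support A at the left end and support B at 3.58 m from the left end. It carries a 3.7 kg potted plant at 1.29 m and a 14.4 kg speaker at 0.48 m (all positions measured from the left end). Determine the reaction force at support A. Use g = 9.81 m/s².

Taking torques about support B:
Beam weight: 15.4 × 9.81 = 151.1 N down at 2.17 m → arm 1.41 m, τ = 151.1 × 1.41 = 213.1 N·m counterclockwise.
Potted plant: 3.7 × 9.81 = 36.3 N down at 1.29 m → arm 2.29 m, τ = 36.3 × 2.29 = 83.13 N·m counterclockwise.
Speaker: 14.4 × 9.81 = 141.3 N down at 0.48 m → arm 3.1 m, τ = 141.3 × 3.1 = 438 N·m counterclockwise.
Net load moment about support B = 734.2 N·m counterclockwise.
Reaction R at support A is upward at 0 m, arm 3.58 m → moment R × 3.58 clockwise.
Στ = 0 ⇒ R × 3.58 = 734.2 ⇒ R = 205 N.

R_A ≈ 205 N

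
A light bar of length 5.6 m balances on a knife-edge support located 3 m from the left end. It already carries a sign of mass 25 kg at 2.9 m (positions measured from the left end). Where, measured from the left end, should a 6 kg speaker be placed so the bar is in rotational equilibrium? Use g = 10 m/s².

x ≈ 3.42 m from the left end

Choose the knife-edge support (at 3 m from the left end) as the axis so the support reaction has zero arm there.
Sign: 25 × 10 = 250 N down at 2.9 m → arm 0.1 m, τ = 250 × 0.1 = 25 N·m counterclockwise.
Net moment of existing loads = 25 N·m counterclockwise.
The speaker weighs 6 × 10 = 60 N and must supply an equal clockwise moment, so its lever arm about the knife-edge support is 25 / 60 = 0.417 m.
That puts it at 3 + 0.417 = 3.42 m from the left end.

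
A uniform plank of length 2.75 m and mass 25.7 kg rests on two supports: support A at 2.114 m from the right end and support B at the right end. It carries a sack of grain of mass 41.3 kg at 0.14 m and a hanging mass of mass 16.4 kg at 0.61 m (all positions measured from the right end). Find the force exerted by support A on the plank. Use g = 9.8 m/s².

R_A ≈ 237 N

Take moments about support B.
Beam weight: 25.7 × 9.8 = 251.9 N down at 1.375 m → arm 1.375 m, τ = 251.9 × 1.375 = 346.4 N·m counterclockwise.
Sack of grain: 41.3 × 9.8 = 404.7 N down at 0.14 m → arm 0.14 m, τ = 404.7 × 0.14 = 56.66 N·m counterclockwise.
Hanging mass: 16.4 × 9.8 = 160.7 N down at 0.61 m → arm 0.61 m, τ = 160.7 × 0.61 = 98.03 N·m counterclockwise.
Net load moment about support B = 501.1 N·m counterclockwise.
Reaction R at support A is upward at 2.114 m, arm 2.114 m → moment R × 2.114 clockwise.
Balancing moments: R × 2.114 = 501.1, giving R = 237 N.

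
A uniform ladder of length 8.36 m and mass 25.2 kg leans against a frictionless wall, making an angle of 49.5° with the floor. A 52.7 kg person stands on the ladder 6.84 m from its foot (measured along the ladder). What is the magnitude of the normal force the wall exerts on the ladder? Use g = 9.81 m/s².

Take moments about the foot of the ladder.
Ladder weight 25.2×9.81 = 247.2 N acts at 4.18 m along the ladder; its horizontal arm is 4.18·cos49.5° = 2.715 m → τ = 671.1 N·m clockwise.
Person: 52.7×9.81 = 517 N at 6.84 m → arm 4.442 m → τ = 2297 N·m clockwise.
Wall normal N acts horizontally at the top; its moment arm is the height L sinθ = 8.36·sin49.5° = 6.357 m, counterclockwise.
Balancing moments: N × 6.357 = 2968, giving N = 467 N.

N_wall ≈ 467 N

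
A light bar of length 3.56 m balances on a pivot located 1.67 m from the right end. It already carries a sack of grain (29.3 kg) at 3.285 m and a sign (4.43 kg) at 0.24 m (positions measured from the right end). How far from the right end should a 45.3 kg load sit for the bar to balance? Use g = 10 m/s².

Take moments about the pivot (at 1.67 m from the right end).
Sack of grain: 29.3 × 10 = 293 N down at 3.285 m → arm 1.615 m, τ = 293 × 1.615 = 473.2 N·m counterclockwise.
Sign: 4.43 × 10 = 44.3 N down at 0.24 m → arm 1.43 m, τ = 44.3 × 1.43 = 63.35 N·m clockwise.
Net moment of existing loads = 409.8 N·m counterclockwise.
The load weighs 45.3 × 10 = 453 N and must supply an equal clockwise moment, so its lever arm about the pivot is 409.8 / 453 = 0.905 m.
That puts it at 1.67 − 0.905 = 0.765 m from the right end.

x ≈ 0.765 m from the right end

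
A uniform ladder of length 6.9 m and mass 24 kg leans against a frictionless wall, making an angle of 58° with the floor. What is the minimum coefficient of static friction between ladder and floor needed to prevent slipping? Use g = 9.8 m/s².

Taking torques about the foot of the ladder:
Ladder weight 24×9.8 = 235.2 N acts at 3.45 m along the ladder; its horizontal arm is 3.45·cos58° = 1.828 m → τ = 429.9 N·m clockwise.
Wall normal N acts horizontally at the top; its moment arm is the height L sinθ = 6.9·sin58° = 5.852 m, counterclockwise.
Setting net torque to zero: N × 5.852 = 429.9 → N = 73.46 N.
ΣFx = 0 ⇒ f = N_wall = 73.46 N. ΣFy = 0 ⇒ N_floor = 235.2 N.
μ_min = f / N_floor = 73.46 / 235.2 = 0.312.

μ_min ≈ 0.312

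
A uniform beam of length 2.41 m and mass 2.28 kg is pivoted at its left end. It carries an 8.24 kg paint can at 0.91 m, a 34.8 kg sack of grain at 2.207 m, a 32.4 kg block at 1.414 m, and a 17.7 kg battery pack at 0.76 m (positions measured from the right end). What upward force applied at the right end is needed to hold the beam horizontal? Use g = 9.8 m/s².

Choose the left end as the axis so the unknown pivot reaction has zero arm there.
Beam weight: 2.28 × 9.8 = 22.34 N down at 1.205 m → arm 1.205 m, τ = 22.34 × 1.205 = 26.92 N·m clockwise.
Paint can: 8.24 × 9.8 = 80.75 N down at 0.91 m → arm 1.5 m, τ = 80.75 × 1.5 = 121.1 N·m clockwise.
Sack of grain: 34.8 × 9.8 = 341 N down at 2.207 m → arm 0.203 m, τ = 341 × 0.203 = 69.22 N·m clockwise.
Block: 32.4 × 9.8 = 317.5 N down at 1.414 m → arm 0.996 m, τ = 317.5 × 0.996 = 316.2 N·m clockwise.
Battery pack: 17.7 × 9.8 = 173.5 N down at 0.76 m → arm 1.65 m, τ = 173.5 × 1.65 = 286.3 N·m clockwise.
Net moment of the loads = 819.7 N·m clockwise.
The upward force F acts at the right end, arm 2.41 m, giving F × 2.41 counterclockwise.
Balancing moments: F × 2.41 = 819.7, giving F = 819.7 / 2.41 = 340 N.

F ≈ 340 N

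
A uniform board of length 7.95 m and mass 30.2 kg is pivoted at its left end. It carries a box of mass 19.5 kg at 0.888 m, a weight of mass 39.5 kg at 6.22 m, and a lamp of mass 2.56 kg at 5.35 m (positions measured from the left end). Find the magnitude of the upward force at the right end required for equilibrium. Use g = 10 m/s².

Take moments about the left end.
Beam weight: 30.2 × 10 = 302 N down at 3.975 m → arm 3.975 m, τ = 302 × 3.975 = 1200 N·m clockwise.
Box: 19.5 × 10 = 195 N down at 0.888 m → arm 0.888 m, τ = 195 × 0.888 = 173.2 N·m clockwise.
Weight: 39.5 × 10 = 395 N down at 6.22 m → arm 6.22 m, τ = 395 × 6.22 = 2457 N·m clockwise.
Lamp: 2.56 × 10 = 25.6 N down at 5.35 m → arm 5.35 m, τ = 25.6 × 5.35 = 137 N·m clockwise.
Net moment of the loads = 3967 N·m clockwise.
The upward force F acts at the right end, arm 7.95 m, giving F × 7.95 counterclockwise.
Balancing moments: F × 7.95 = 3967, giving F = 3967 / 7.95 = 499 N.

F ≈ 499 N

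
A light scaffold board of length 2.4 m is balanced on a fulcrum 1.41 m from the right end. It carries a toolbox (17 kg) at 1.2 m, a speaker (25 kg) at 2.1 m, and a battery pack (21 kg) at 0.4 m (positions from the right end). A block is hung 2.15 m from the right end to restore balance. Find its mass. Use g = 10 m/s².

Choose the fulcrum (at 1.41 m from the right end) as the axis so the support reaction has zero arm there.
Toolbox: 17 × 10 = 170 N down at 1.2 m → arm 0.21 m, τ = 170 × 0.21 = 35.7 N·m clockwise.
Speaker: 25 × 10 = 250 N down at 2.1 m → arm 0.69 m, τ = 250 × 0.69 = 172.5 N·m counterclockwise.
Battery pack: 21 × 10 = 210 N down at 0.4 m → arm 1.01 m, τ = 210 × 1.01 = 212.1 N·m clockwise.
Net moment of known loads = 75.3 N·m clockwise.
An unknown mass m at 2.15 m has arm 0.74 m; its moment is m·g·0.74 counterclockwise.
For rotational equilibrium, m × 10 × 0.74 = 75.3, so m = 75.3 / (10 × 0.74) = 10.2 kg.

m ≈ 10.2 kg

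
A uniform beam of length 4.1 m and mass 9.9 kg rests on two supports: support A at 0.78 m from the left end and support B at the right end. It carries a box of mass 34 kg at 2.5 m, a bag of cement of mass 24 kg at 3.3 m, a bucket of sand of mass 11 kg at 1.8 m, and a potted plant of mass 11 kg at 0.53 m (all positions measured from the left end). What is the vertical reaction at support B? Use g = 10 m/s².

Sum moments about support A (its reaction then has zero moment arm).
Beam weight: 9.9 × 10 = 99 N down at 2.05 m → arm 1.27 m, τ = 99 × 1.27 = 125.7 N·m clockwise.
Box: 34 × 10 = 340 N down at 2.5 m → arm 1.72 m, τ = 340 × 1.72 = 584.8 N·m clockwise.
Bag of cement: 24 × 10 = 240 N down at 3.3 m → arm 2.52 m, τ = 240 × 2.52 = 604.8 N·m clockwise.
Bucket of sand: 11 × 10 = 110 N down at 1.8 m → arm 1.02 m, τ = 110 × 1.02 = 112.2 N·m clockwise.
Potted plant: 11 × 10 = 110 N down at 0.53 m → arm 0.25 m, τ = 110 × 0.25 = 27.5 N·m counterclockwise.
Net load moment about support A = 1400 N·m clockwise.
Reaction R at support B is upward at 4.1 m, arm 3.32 m → moment R × 3.32 counterclockwise.
Balancing moments: R × 3.32 = 1400, giving R = 422 N.

R_B ≈ 422 N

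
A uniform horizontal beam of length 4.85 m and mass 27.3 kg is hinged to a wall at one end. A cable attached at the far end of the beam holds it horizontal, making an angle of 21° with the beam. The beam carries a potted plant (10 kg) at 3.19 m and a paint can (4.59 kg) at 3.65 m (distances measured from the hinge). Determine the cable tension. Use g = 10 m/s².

T ≈ 661 N

Take moments about the hinge.
Beam weight: 27.3 × 10 = 273 N down at 2.425 m → arm 2.425 m, τ = 273 × 2.425 = 662 N·m clockwise.
Potted plant: 10 × 10 = 100 N down at 3.19 m → arm 3.19 m, τ = 100 × 3.19 = 319 N·m clockwise.
Paint can: 4.59 × 10 = 45.9 N down at 3.65 m → arm 3.65 m, τ = 45.9 × 3.65 = 167.5 N·m clockwise.
Total clockwise load moment = 1148 N·m.
The cable tension T acts at 4.85 m; only its component perpendicular to the beam, T sinθ, produces torque. sin 21° = 0.3584.
Setting net torque to zero: T × 4.85 × 0.3584 = 1148 → T = 1148 / 1.738 = 661 N.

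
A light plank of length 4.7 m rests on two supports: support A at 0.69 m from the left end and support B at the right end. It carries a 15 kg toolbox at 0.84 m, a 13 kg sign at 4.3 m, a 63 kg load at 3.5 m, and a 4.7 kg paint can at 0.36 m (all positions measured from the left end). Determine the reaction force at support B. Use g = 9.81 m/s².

Taking torques about support A:
Toolbox: 15 × 9.81 = 147.2 N down at 0.84 m → arm 0.15 m, τ = 147.2 × 0.15 = 22.08 N·m clockwise.
Sign: 13 × 9.81 = 127.5 N down at 4.3 m → arm 3.61 m, τ = 127.5 × 3.61 = 460.3 N·m clockwise.
Load: 63 × 9.81 = 618 N down at 3.5 m → arm 2.81 m, τ = 618 × 2.81 = 1737 N·m clockwise.
Paint can: 4.7 × 9.81 = 46.11 N down at 0.36 m → arm 0.33 m, τ = 46.11 × 0.33 = 15.22 N·m counterclockwise.
Net load moment about support A = 2204 N·m clockwise.
Reaction R at support B is upward at 4.7 m, arm 4.01 m → moment R × 4.01 counterclockwise.
For rotational equilibrium, R × 4.01 = 2204, so R = 550 N.

R_B ≈ 550 N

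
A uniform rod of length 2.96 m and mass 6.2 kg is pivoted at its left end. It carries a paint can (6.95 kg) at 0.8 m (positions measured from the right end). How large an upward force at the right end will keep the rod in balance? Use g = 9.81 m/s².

Choose the left end as the axis so the unknown pivot reaction has zero arm there.
Beam weight: 6.2 × 9.81 = 60.82 N down at 1.48 m → arm 1.48 m, τ = 60.82 × 1.48 = 90.01 N·m clockwise.
Paint can: 6.95 × 9.81 = 68.18 N down at 0.8 m → arm 2.16 m, τ = 68.18 × 2.16 = 147.3 N·m clockwise.
Net moment of the loads = 237.3 N·m clockwise.
The upward force F acts at the right end, arm 2.96 m, giving F × 2.96 counterclockwise.
For rotational equilibrium, F × 2.96 = 237.3, so F = 237.3 / 2.96 = 80.2 N.

F ≈ 80.2 N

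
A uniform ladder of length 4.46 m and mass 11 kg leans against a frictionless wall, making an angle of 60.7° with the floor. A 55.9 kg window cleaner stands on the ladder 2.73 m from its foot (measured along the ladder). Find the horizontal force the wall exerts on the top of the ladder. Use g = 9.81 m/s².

Sum moments about the foot of the ladder (the floor normal and friction both act there and drop out).
Ladder weight 11×9.81 = 107.9 N acts at 2.23 m along the ladder; its horizontal arm is 2.23·cos60.7° = 1.091 m → τ = 117.7 N·m clockwise.
Window cleaner: 55.9×9.81 = 548.4 N at 2.73 m → arm 1.336 m → τ = 732.7 N·m clockwise.
Wall normal N acts horizontally at the top; its moment arm is the height L sinθ = 4.46·sin60.7° = 3.889 m, counterclockwise.
Setting net torque to zero: N × 3.889 = 850.4 → N = 219 N.

N_wall ≈ 219 N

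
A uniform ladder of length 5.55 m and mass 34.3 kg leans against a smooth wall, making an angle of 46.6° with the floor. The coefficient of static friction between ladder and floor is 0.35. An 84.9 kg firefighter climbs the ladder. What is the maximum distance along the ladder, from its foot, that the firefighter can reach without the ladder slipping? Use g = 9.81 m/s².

Taking torques about the foot of the ladder:
Ladder weight 34.3×9.81 = 336.5 N acts at 2.775 m along the ladder; its horizontal arm is 2.775·cos46.6° = 1.907 m → τ = 641.7 N·m clockwise.
Firefighter weight 84.9×9.81 = 832.9 N at distance d → arm d·cos46.6° → τ = 832.9·d·0.6871 clockwise.
Wall normal N at the top has arm L sinθ = 4.032 m counterclockwise, so Στ = 0 gives N·4.032 = 641.7 + 572.3·d.
ΣFy = 0 ⇒ N_floor = 1169 N, so the maximum friction is μ_s·N_floor = 0.35×1169 = 409.1 N. ΣFx = 0 ⇒ N_wall = f, so at the slipping point N = 409.1 N.
Substituting: 409.1×4.032 = 641.7 + 572.3·d ⇒ d = (1649 − 641.7) / 572.3 = 1.76 m.

d ≈ 1.76 m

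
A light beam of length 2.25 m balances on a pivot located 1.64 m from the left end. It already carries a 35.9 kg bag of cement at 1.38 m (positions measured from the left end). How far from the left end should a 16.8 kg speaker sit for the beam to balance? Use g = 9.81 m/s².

About the pivot (at 1.64 m from the left end):
Bag of cement: 35.9 × 9.81 = 352.2 N down at 1.38 m → arm 0.26 m, τ = 352.2 × 0.26 = 91.57 N·m counterclockwise.
Net moment of existing loads = 91.57 N·m counterclockwise.
The speaker weighs 16.8 × 9.81 = 164.8 N and must supply an equal clockwise moment, so its lever arm about the pivot is 91.57 / 164.8 = 0.556 m.
That puts it at 1.64 + 0.556 = 2.2 m from the left end.

x ≈ 2.2 m from the left end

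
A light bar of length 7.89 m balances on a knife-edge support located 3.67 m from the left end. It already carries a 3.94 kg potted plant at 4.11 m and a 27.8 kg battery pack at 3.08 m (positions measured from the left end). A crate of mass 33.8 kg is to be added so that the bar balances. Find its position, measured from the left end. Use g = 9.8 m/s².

x ≈ 4.1 m from the left end

Take moments about the knife-edge support (at 3.67 m from the left end).
Potted plant: 3.94 × 9.8 = 38.61 N down at 4.11 m → arm 0.44 m, τ = 38.61 × 0.44 = 16.99 N·m clockwise.
Battery pack: 27.8 × 9.8 = 272.4 N down at 3.08 m → arm 0.59 m, τ = 272.4 × 0.59 = 160.7 N·m counterclockwise.
Net moment of existing loads = 143.7 N·m counterclockwise.
The crate weighs 33.8 × 9.8 = 331.2 N and must supply an equal clockwise moment, so its lever arm about the knife-edge support is 143.7 / 331.2 = 0.434 m.
That puts it at 3.67 + 0.434 = 4.1 m from the left end.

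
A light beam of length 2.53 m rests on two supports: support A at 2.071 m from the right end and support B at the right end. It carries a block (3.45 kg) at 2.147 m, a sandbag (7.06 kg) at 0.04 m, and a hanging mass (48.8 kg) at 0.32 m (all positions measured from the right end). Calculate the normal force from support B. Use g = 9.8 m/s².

Choose support A as the axis so its reaction then has zero moment arm.
Block: 3.45 × 9.8 = 33.81 N down at 2.147 m → arm 0.076 m, τ = 33.81 × 0.076 = 2.57 N·m counterclockwise.
Sandbag: 7.06 × 9.8 = 69.19 N down at 0.04 m → arm 2.031 m, τ = 69.19 × 2.031 = 140.5 N·m clockwise.
Hanging mass: 48.8 × 9.8 = 478.2 N down at 0.32 m → arm 1.751 m, τ = 478.2 × 1.751 = 837.3 N·m clockwise.
Net load moment about support A = 975.2 N·m clockwise.
Reaction R at support B is upward at 0 m, arm 2.071 m → moment R × 2.071 counterclockwise.
Στ = 0 ⇒ R × 2.071 = 975.2 ⇒ R = 471 N.

R_B ≈ 471 N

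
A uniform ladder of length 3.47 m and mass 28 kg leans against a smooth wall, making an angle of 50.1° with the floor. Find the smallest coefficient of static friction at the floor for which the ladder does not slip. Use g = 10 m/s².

Take moments about the foot of the ladder.
Ladder weight 28×10 = 280 N acts at 1.735 m along the ladder; its horizontal arm is 1.735·cos50.1° = 1.113 m → τ = 311.6 N·m clockwise.
Wall normal N acts horizontally at the top; its moment arm is the height L sinθ = 3.47·sin50.1° = 2.662 m, counterclockwise.
Στ = 0 ⇒ N × 2.662 = 311.6 ⇒ N = 117.1 N.
ΣFx = 0 ⇒ f = N_wall = 117.1 N. ΣFy = 0 ⇒ N_floor = 280 N.
μ_min = f / N_floor = 117.1 / 280 = 0.418.

μ_min ≈ 0.418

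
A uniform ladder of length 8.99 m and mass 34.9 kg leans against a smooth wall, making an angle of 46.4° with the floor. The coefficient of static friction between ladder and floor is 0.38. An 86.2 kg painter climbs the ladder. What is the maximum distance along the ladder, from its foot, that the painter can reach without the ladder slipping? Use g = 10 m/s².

Choose the foot of the ladder as the axis so the floor normal and friction both act there and drop out.
Ladder weight 34.9×10 = 349 N acts at 4.495 m along the ladder; its horizontal arm is 4.495·cos46.4° = 3.1 m → τ = 1082 N·m clockwise.
Painter weight 86.2×10 = 862 N at distance d → arm d·cos46.4° → τ = 862·d·0.6896 clockwise.
Wall normal N at the top has arm L sinθ = 6.51 m counterclockwise, so Στ = 0 gives N·6.51 = 1082 + 594.4·d.
ΣFy = 0 ⇒ N_floor = 1211 N, so the maximum friction is μ_s·N_floor = 0.38×1211 = 460.2 N. ΣFx = 0 ⇒ N_wall = f, so at the slipping point N = 460.2 N.
Substituting: 460.2×6.51 = 1082 + 594.4·d ⇒ d = (2996 − 1082) / 594.4 = 3.22 m.

d ≈ 3.22 m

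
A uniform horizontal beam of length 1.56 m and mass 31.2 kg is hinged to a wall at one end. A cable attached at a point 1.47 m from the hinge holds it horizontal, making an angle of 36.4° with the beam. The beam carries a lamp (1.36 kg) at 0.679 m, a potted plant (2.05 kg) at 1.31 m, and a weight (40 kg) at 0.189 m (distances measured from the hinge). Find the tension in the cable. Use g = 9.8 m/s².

Sum moments about the hinge (the unknown hinge reaction has zero arm there).
Beam weight: 31.2 × 9.8 = 305.8 N down at 0.78 m → arm 0.78 m, τ = 305.8 × 0.78 = 238.5 N·m clockwise.
Lamp: 1.36 × 9.8 = 13.33 N down at 0.679 m → arm 0.679 m, τ = 13.33 × 0.679 = 9.051 N·m clockwise.
Potted plant: 2.05 × 9.8 = 20.09 N down at 1.31 m → arm 1.31 m, τ = 20.09 × 1.31 = 26.32 N·m clockwise.
Weight: 40 × 9.8 = 392 N down at 0.189 m → arm 0.189 m, τ = 392 × 0.189 = 74.09 N·m clockwise.
Total clockwise load moment = 348 N·m.
The cable tension T acts at 1.47 m; only its component perpendicular to the beam, T sinθ, produces torque. sin 36.4° = 0.5934.
Στ = 0 ⇒ T × 1.47 × 0.5934 = 348 ⇒ T = 348 / 0.8723 = 399 N.

T ≈ 399 N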